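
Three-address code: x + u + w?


Break into single-operator statements:
t1 = x + u
t2 = t1 + w


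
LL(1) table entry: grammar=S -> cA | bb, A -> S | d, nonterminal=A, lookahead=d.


For [A, d]: 'd' ∈ FIRST(d)
Entry: A -> d


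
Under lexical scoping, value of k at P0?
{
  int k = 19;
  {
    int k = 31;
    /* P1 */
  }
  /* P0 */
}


k declared in the same block as P0
k = 19


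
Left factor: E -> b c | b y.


Common prefix: 'b'
Factored: E -> b E', E' -> c | y


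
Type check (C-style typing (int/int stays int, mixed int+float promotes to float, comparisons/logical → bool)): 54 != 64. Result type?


Operand types: int != int
Rule: comparison yields bool
Result type: bool


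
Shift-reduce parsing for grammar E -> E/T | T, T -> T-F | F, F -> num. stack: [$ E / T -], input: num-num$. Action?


no handle; shift 'num'
Action: shift


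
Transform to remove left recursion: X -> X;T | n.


Left-recursive alternatives: X;T; non-recursive: n
Introduce X': X -> nX', X' -> ;TX' | ε


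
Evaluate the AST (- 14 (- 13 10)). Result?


Evaluate inner: (- 13 10) = 3
Evaluate root: (- 14 3) = 11
Result: 11


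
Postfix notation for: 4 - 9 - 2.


Left to right (same or higher precedence on left)
Postfix: 4 9 - 2 -


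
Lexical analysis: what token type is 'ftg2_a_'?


Pattern: letter/underscore followed by alphanumerics, not a keyword
Type: IDENTIFIER


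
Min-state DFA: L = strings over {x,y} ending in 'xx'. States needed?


Track the longest suffix of input matching a prefix of 'xx': 3 classes (prefixes of length 0..2)
Minimal DFA: 3 states


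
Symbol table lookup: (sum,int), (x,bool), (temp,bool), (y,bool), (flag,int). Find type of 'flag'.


Lookup 'flag' → type int


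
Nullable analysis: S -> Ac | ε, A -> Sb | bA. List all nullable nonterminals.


A nonterminal is nullable iff some alternative derives ε (directly, or every symbol in it is nullable)
Nullable: {S}


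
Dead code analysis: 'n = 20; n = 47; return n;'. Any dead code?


first assignment to n is overwritten before any read
Dead: 'n = 20'


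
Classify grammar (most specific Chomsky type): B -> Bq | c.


Left-linear: every RHS is a terminal or one nonterminal followed by a terminal
Classification: Type 3 (Regular)


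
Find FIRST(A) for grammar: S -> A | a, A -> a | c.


Per alternative of A: FIRST(a) = {a}; FIRST(c) = {c}
FIRST(A) = {a, c}


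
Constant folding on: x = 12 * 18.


12 * 18 = 216 at compile time
Optimized: x = 216


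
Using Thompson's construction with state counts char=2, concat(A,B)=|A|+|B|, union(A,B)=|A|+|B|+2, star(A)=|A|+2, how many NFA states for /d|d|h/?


Syntax tree has 3 char leaf(s), 2 union(s), 0 star(s)
chars contribute 3×2 = 6; each union adds +2; each star adds +2
Total: 6 + 4 + 0 = 10 states


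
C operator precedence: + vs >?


'+' is additive (level 9); '>' is relational (level 7)
Higher level binds tighter
'+' has higher precedence than '>'


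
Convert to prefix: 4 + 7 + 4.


left-to-right (same/higher precedence on left): tree is (+ (+ 4 7) 4)
Prefix: + + 4 7 4


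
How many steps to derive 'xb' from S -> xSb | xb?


Derivation: S => xb
Steps: 1


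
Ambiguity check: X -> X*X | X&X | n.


'n*n&n' has two parse trees (no precedence encoded between * and &)
Ambiguous


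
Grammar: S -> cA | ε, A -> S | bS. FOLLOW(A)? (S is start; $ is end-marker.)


$ ∈ FOLLOW(S). For each A -> αBβ: add FIRST(β)\{ε} to FOLLOW(B); if β nullable, add FOLLOW(A).
FOLLOW(A) = {$}


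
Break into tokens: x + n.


Scan left to right, longest-match per lexeme
Tokens: ID(x), OP(+), ID(n)


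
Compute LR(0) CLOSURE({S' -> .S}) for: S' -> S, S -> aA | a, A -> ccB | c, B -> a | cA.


Start: S' -> .S
For each item with dot before a nonterminal B, add B -> .γ for every B-production
Closure: [S' -> .S, S -> .aA, S -> .a]


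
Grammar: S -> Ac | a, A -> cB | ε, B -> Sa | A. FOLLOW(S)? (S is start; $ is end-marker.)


$ ∈ FOLLOW(S). For each A -> αBβ: add FIRST(β)\{ε} to FOLLOW(B); if β nullable, add FOLLOW(A).
FOLLOW(S) = {$, a}


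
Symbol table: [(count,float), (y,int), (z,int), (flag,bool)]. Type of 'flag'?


Lookup 'flag' → type bool


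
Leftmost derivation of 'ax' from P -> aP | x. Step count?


Derivation: P => aP => ax
Steps: 2


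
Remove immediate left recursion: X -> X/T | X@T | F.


Left-recursive alternatives: X/T, X@T; non-recursive: F
Introduce X': X -> FX', X' -> /TX' | @TX' | ε


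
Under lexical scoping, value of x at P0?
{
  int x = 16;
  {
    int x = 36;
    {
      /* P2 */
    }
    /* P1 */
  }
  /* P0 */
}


x declared in the same block as P0
x = 16


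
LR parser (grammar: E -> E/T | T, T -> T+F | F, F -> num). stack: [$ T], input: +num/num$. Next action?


shift '+' to continue T -> T+F
Action: shift


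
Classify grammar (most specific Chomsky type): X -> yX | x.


Right-linear: every RHS is a terminal or a terminal followed by one nonterminal
Classification: Type 3 (Regular)


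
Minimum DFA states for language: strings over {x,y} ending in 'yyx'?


Track the longest suffix of input matching a prefix of 'yyx': 4 classes (prefixes of length 0..3)
Minimal DFA: 4 states


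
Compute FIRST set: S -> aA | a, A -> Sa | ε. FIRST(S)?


Per alternative of S: FIRST(aA) = {a}; FIRST(a) = {a}
FIRST(S) = {a}


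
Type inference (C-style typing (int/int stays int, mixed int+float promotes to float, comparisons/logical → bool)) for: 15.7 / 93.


Operand types: float / int
Rule: mixed int/float promotes to float; int/int stays int
Result type: float


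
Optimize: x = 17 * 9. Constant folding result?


17 * 9 = 153 at compile time
Optimized: x = 153


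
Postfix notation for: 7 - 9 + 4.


Left to right (same or higher precedence on left)
Postfix: 7 9 - 4 +


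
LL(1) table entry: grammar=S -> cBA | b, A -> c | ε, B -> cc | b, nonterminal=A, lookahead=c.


For [A, c]: 'c' ∈ FIRST(c)
Entry: A -> c


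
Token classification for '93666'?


Pattern: digits only
Type: INTEGER_LITERAL


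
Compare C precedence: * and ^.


'*' is multiplicative (level 10); '^' is bitwise XOR (level 4)
Higher level binds tighter
'*' has higher precedence than '^'


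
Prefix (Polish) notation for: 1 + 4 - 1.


left-to-right (same/higher precedence on left): tree is (- (+ 1 4) 1)
Prefix: - + 1 4 1


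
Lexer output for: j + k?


Scan left to right, longest-match per lexeme
Tokens: ID(j), OP(+), ID(k)


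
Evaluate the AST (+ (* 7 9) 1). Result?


Evaluate inner: (* 7 9) = 63
Evaluate root: (+ 63 1) = 64
Result: 64


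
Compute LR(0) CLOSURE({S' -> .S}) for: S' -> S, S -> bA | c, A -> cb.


Start: S' -> .S
For each item with dot before a nonterminal B, add B -> .γ for every B-production
Closure: [S' -> .S, S -> .bA, S -> .c]


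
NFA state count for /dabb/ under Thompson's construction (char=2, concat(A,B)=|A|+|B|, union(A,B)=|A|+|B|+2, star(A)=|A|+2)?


Syntax tree has 4 char leaf(s), 0 union(s), 0 star(s)
chars contribute 4×2 = 8; each union adds +2; each star adds +2
Total: 8 + 0 + 0 = 8 states


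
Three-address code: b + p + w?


Break into single-operator statements:
t1 = b + p
t2 = t1 + w


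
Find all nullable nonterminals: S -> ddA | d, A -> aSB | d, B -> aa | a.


A nonterminal is nullable iff some alternative derives ε (directly, or every symbol in it is nullable)
Nullable: {}


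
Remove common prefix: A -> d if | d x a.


Common prefix: 'd'
Factored: A -> d A', A' -> if | x a


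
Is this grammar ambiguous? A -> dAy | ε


balanced d^n…y^n: each string has a unique parse
Unambiguous


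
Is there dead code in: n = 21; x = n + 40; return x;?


n is read by x's definition; x is returned
No dead code


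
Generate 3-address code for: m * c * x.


Break into single-operator statements:
t1 = m * c
t2 = t1 * x


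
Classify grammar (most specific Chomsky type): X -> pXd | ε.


Single nonterminal LHS, but p^n d^n is not regular
Classification: Type 2 (Context-Free)


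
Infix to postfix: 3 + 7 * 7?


* has higher precedence, evaluate 7*7 first
Postfix: 3 7 7 * +


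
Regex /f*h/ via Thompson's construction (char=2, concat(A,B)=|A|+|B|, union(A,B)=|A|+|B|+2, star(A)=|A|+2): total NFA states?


Syntax tree has 2 char leaf(s), 0 union(s), 1 star(s)
chars contribute 2×2 = 4; each union adds +2; each star adds +2
Total: 4 + 0 + 2 = 6 states


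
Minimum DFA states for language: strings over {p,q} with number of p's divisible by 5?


Track (count of p) mod 5: states 0..4, accept at 0
Minimal DFA: 5 states


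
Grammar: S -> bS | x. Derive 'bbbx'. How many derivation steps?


Derivation: S => bS => bbS => bbbS => bbbx
Steps: 4


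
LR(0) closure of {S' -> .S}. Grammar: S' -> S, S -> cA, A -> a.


Start: S' -> .S
For each item with dot before a nonterminal B, add B -> .γ for every B-production
Closure: [S' -> .S, S -> .cA]


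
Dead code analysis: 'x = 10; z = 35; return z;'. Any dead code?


x is assigned but never read
Dead: 'x = 10'


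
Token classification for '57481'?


Pattern: digits only
Type: INTEGER_LITERAL


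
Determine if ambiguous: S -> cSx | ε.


balanced c^n…x^n: each string has a unique parse
Unambiguous


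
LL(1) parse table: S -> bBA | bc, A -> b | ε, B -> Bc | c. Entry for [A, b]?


For [A, b]: 'b' ∈ FIRST(b)
Entry: A -> b


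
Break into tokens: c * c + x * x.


Scan left to right, longest-match per lexeme
Tokens: ID(c), OP(*), ID(c), OP(+), ID(x), OP(*), ID(x)


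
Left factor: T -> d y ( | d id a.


Common prefix: 'd'
Factored: T -> d T', T' -> y ( | id a


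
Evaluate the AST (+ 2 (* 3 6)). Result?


Evaluate inner: (* 3 6) = 18
Evaluate root: (+ 2 18) = 20
Result: 20


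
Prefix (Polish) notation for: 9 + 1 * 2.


'*' binds tighter: tree is (+ 9 (* 1 2))
Prefix: + 9 * 1 2


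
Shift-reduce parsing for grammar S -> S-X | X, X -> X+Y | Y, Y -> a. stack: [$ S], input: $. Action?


start symbol S on stack, input exhausted
Action: accept


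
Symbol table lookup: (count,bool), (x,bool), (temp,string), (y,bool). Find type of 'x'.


Lookup 'x' → type bool


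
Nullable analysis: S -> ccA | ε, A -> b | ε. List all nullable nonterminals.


A nonterminal is nullable iff some alternative derives ε (directly, or every symbol in it is nullable)
Nullable: {A, S}


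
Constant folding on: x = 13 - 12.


13 - 12 = 1 at compile time
Optimized: x = 1


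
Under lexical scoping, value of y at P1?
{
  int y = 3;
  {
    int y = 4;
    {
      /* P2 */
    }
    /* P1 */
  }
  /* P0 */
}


y declared in the same block as P1
y = 4


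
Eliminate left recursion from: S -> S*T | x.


Left-recursive alternatives: S*T; non-recursive: x
Introduce S': S -> xS', S' -> *TS' | ε


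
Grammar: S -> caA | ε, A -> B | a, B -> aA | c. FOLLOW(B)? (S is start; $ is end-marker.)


$ ∈ FOLLOW(S). For each A -> αBβ: add FIRST(β)\{ε} to FOLLOW(B); if β nullable, add FOLLOW(A).
FOLLOW(B) = {$}


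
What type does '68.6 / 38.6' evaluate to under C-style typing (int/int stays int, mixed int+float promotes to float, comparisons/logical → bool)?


Operand types: float / float
Rule: mixed int/float promotes to float; int/int stays int
Result type: float


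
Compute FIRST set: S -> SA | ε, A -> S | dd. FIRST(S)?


Per alternative of S: FIRST(SA) = {d, ε}; FIRST(ε) = {ε}
FIRST(S) = {d, ε}


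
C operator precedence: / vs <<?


'/' is multiplicative (level 10); '<<' is shift (level 8)
Higher level binds tighter
'/' has higher precedence than '<<'


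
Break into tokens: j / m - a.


Scan left to right, longest-match per lexeme
Tokens: ID(j), OP(/), ID(m), OP(-), ID(a)


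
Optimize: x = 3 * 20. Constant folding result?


3 * 20 = 60 at compile time
Optimized: x = 60


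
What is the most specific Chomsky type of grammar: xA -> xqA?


LHS has context (more than one symbol) and |LHS| ≤ |RHS|
Classification: Type 1 (Context-Sensitive)


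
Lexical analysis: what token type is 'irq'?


Pattern: letter/underscore followed by alphanumerics, not a keyword
Type: IDENTIFIER


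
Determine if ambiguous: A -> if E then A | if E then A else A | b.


dangling else: 'if E then if E then b else b' parses two ways
Ambiguous


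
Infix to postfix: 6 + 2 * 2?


* has higher precedence, evaluate 2*2 first
Postfix: 6 2 2 * +


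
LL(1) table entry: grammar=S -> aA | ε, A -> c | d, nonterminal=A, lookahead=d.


For [A, d]: 'd' ∈ FIRST(d)
Entry: A -> d


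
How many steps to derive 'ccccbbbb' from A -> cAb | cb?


Derivation: A => cAb => ccAbb => cccAbbb => ccccbbbb
Steps: 4


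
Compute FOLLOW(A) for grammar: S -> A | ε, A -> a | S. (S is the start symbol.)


$ ∈ FOLLOW(S). For each A -> αBβ: add FIRST(β)\{ε} to FOLLOW(B); if β nullable, add FOLLOW(A).
FOLLOW(A) = {$}


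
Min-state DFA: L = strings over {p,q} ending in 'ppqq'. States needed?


Track the longest suffix of input matching a prefix of 'ppqq': 5 classes (prefixes of length 0..4)
Minimal DFA: 5 states


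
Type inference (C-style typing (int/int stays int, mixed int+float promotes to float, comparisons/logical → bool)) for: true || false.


Operand types: bool || bool
Rule: logical operators take bool operands and yield bool
Result type: bool


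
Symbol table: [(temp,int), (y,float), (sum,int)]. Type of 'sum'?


Lookup 'sum' → type int


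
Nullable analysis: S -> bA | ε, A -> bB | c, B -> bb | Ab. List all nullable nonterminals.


A nonterminal is nullable iff some alternative derives ε (directly, or every symbol in it is nullable)
Nullable: {S}


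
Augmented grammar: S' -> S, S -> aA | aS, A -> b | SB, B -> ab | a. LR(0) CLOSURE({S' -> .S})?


Start: S' -> .S
For each item with dot before a nonterminal B, add B -> .γ for every B-production
Closure: [S' -> .S, S -> .aA, S -> .aS]


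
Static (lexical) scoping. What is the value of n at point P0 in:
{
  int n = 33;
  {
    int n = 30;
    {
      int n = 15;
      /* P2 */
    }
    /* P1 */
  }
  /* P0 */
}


n declared in the same block as P0
n = 33


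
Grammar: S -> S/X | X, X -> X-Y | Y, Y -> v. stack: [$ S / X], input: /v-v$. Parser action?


handle 'S/X' on top; lookahead ∈ FOLLOW(S) = {/, $}
Action: reduce (S -> S/X)


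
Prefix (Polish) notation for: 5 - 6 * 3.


'*' binds tighter: tree is (- 5 (* 6 3))
Prefix: - 5 * 6 3


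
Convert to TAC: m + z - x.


Break into single-operator statements:
t1 = m + z
t2 = t1 - x


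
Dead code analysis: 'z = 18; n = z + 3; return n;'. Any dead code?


z is read by n's definition; n is returned
No dead code


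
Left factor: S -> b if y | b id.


Common prefix: 'b'
Factored: S -> b S', S' -> if y | id


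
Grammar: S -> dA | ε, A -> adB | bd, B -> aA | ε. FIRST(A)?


Per alternative of A: FIRST(adB) = {a}; FIRST(bd) = {b}
FIRST(A) = {a, b}


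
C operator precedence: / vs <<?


'/' is multiplicative (level 10); '<<' is shift (level 8)
Higher level binds tighter
'/' has higher precedence than '<<'


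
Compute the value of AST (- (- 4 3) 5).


Evaluate inner: (- 4 3) = 1
Evaluate root: (- 1 5) = -4
Result: -4


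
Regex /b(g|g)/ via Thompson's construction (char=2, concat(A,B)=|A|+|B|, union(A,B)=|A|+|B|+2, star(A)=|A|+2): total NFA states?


Syntax tree has 3 char leaf(s), 1 union(s), 0 star(s)
chars contribute 3×2 = 6; each union adds +2; each star adds +2
Total: 6 + 2 + 0 = 8 states


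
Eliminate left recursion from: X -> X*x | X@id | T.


Left-recursive alternatives: X*x, X@id; non-recursive: T
Introduce X': X -> TX', X' -> *xX' | @idX' | ε


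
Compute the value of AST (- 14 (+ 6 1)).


Evaluate inner: (+ 6 1) = 7
Evaluate root: (- 14 7) = 7
Result: 7


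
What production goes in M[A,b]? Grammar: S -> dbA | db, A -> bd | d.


For [A, b]: 'b' ∈ FIRST(bd)
Entry: A -> bd


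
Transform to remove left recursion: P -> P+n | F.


Left-recursive alternatives: P+n; non-recursive: F
Introduce P': P -> FP', P' -> +nP' | ε


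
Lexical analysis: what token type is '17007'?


Pattern: digits only
Type: INTEGER_LITERAL


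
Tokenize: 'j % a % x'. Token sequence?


Scan left to right, longest-match per lexeme
Tokens: ID(j), OP(%), ID(a), OP(%), ID(x)


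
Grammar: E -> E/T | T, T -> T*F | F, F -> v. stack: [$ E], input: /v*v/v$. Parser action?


shift '/' to continue E -> E/T
Action: shift


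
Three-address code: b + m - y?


Break into single-operator statements:
t1 = b + m
t2 = t1 - y


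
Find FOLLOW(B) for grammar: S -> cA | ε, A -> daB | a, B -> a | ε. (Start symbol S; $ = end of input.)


$ ∈ FOLLOW(S). For each A -> αBβ: add FIRST(β)\{ε} to FOLLOW(B); if β nullable, add FOLLOW(A).
FOLLOW(B) = {$}


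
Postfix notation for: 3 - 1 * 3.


* has higher precedence, evaluate 1*3 first
Postfix: 3 1 3 * -


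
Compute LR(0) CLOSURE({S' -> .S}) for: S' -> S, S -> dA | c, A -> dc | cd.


Start: S' -> .S
For each item with dot before a nonterminal B, add B -> .γ for every B-production
Closure: [S' -> .S, S -> .dA, S -> .c]


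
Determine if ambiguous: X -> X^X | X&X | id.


'id^id&id' has two parse trees (no precedence encoded between ^ and &)
Ambiguous


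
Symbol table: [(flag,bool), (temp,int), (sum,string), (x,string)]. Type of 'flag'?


Lookup 'flag' → type bool


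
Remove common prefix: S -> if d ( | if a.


Common prefix: 'if'
Factored: S -> if S', S' -> d ( | a


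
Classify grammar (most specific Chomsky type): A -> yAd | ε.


Single nonterminal LHS, but y^n d^n is not regular
Classification: Type 2 (Context-Free)


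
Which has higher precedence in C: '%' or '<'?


'%' is multiplicative (level 10); '<' is relational (level 7)
Higher level binds tighter
'%' has higher precedence than '<'


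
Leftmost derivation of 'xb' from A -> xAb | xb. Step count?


Derivation: A => xb
Steps: 1


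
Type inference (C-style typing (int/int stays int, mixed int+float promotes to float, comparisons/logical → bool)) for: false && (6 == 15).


Operand types: bool && bool
Rule: logical operators take bool operands and yield bool
Result type: bool


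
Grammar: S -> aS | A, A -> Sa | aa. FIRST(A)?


Per alternative of A: FIRST(Sa) = {a}; FIRST(aa) = {a}
FIRST(A) = {a}


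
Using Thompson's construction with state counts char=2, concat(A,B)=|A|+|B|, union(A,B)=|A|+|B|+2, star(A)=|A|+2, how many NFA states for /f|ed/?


Syntax tree has 3 char leaf(s), 1 union(s), 0 star(s)
chars contribute 3×2 = 6; each union adds +2; each star adds +2
Total: 6 + 2 + 0 = 8 states


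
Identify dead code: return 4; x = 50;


statement follows a return and is unreachable
Dead: 'x = 50'


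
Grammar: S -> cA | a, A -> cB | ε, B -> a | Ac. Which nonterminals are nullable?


A nonterminal is nullable iff some alternative derives ε (directly, or every symbol in it is nullable)
Nullable: {A}


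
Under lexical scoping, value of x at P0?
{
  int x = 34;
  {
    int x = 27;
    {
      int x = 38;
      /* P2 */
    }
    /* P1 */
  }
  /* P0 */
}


x declared in the same block as P0
x = 34


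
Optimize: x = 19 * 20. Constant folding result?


19 * 20 = 380 at compile time
Optimized: x = 380


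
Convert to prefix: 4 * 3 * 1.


left-to-right (same/higher precedence on left): tree is (* (* 4 3) 1)
Prefix: * * 4 3 1


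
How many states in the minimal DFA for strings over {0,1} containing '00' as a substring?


KMP-style automaton: 2 progress states + 1 absorbing accept = 3
Minimal DFA: 3 states


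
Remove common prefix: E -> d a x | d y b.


Common prefix: 'd'
Factored: E -> d E', E' -> a x | y b


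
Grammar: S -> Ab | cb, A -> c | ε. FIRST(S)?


Per alternative of S: FIRST(Ab) = {b, c}; FIRST(cb) = {c}
FIRST(S) = {b, c}


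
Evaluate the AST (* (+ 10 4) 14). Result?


Evaluate inner: (+ 10 4) = 14
Evaluate root: (* 14 14) = 196
Result: 196


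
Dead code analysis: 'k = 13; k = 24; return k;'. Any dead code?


first assignment to k is overwritten before any read
Dead: 'k = 13'


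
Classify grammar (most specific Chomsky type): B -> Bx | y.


Left-linear: every RHS is a terminal or one nonterminal followed by a terminal
Classification: Type 3 (Regular)


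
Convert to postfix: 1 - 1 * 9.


* has higher precedence, evaluate 1*9 first
Postfix: 1 1 9 * -


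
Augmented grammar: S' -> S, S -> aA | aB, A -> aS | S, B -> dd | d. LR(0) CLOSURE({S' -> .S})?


Start: S' -> .S
For each item with dot before a nonterminal B, add B -> .γ for every B-production
Closure: [S' -> .S, S -> .aA, S -> .aB]


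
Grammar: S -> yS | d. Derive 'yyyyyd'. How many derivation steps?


Derivation: S => yS => yyS => yyyS => yyyyS => yyyyyS => yyyyyd
Steps: 6


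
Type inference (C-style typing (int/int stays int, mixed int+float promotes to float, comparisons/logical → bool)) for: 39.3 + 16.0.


Operand types: float + float
Rule: mixed int/float promotes to float; int/int stays int
Result type: float


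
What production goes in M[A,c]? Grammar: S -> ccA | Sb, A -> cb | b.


For [A, c]: 'c' ∈ FIRST(cb)
Entry: A -> cb


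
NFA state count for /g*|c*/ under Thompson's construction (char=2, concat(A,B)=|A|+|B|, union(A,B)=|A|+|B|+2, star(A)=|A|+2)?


Syntax tree has 2 char leaf(s), 1 union(s), 2 star(s)
chars contribute 2×2 = 4; each union adds +2; each star adds +2
Total: 4 + 2 + 4 = 10 states


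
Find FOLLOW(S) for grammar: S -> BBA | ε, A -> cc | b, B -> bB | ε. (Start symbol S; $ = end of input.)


$ ∈ FOLLOW(S). For each A -> αBβ: add FIRST(β)\{ε} to FOLLOW(B); if β nullable, add FOLLOW(A).
FOLLOW(S) = {$}


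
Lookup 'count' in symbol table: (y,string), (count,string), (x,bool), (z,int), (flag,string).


Lookup 'count' → type string


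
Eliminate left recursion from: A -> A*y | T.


Left-recursive alternatives: A*y; non-recursive: T
Introduce A': A -> TA', A' -> *yA' | ε


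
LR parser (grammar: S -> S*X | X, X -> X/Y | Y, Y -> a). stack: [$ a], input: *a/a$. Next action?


'a' on top is the handle for Y -> a
Action: reduce (Y -> a)


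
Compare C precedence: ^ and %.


'%' is multiplicative (level 10); '^' is bitwise XOR (level 4)
Higher level binds tighter
'%' has higher precedence than '^'


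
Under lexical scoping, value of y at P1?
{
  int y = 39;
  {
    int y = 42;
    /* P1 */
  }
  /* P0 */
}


y declared in the same block as P1
y = 42


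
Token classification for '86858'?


Pattern: digits only
Type: INTEGER_LITERAL


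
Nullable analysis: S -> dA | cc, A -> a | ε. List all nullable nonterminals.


A nonterminal is nullable iff some alternative derives ε (directly, or every symbol in it is nullable)
Nullable: {A}


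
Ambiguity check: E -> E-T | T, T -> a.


precedence layered via separate nonterminal T: deterministic
Unambiguous


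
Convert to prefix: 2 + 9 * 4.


'*' binds tighter: tree is (+ 2 (* 9 4))
Prefix: + 2 * 9 4


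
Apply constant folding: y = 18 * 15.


18 * 15 = 270 at compile time
Optimized: y = 270


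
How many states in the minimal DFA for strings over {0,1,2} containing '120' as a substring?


KMP-style automaton: 3 progress states + 1 absorbing accept = 4
Minimal DFA: 4 states


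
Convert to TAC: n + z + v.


Break into single-operator statements:
t1 = n + z
t2 = t1 + v


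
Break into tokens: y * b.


Scan left to right, longest-match per lexeme
Tokens: ID(y), OP(*), ID(b)


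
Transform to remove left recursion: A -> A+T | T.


Left-recursive alternatives: A+T; non-recursive: T
Introduce A': A -> TA', A' -> +TA' | ε


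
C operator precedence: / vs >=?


'/' is multiplicative (level 10); '>=' is relational (level 7)
Higher level binds tighter
'/' has higher precedence than '>='


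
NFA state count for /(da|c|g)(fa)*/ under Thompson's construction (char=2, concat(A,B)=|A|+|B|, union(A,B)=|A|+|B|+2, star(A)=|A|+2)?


Syntax tree has 6 char leaf(s), 2 union(s), 1 star(s)
chars contribute 6×2 = 12; each union adds +2; each star adds +2
Total: 12 + 4 + 2 = 18 states


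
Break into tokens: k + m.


Scan left to right, longest-match per lexeme
Tokens: ID(k), OP(+), ID(m)


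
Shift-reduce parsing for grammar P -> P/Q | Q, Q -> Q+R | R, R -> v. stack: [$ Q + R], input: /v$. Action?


handle 'Q+R' on top
Action: reduce (Q -> Q+R)


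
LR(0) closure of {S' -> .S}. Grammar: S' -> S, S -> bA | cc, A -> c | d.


Start: S' -> .S
For each item with dot before a nonterminal B, add B -> .γ for every B-production
Closure: [S' -> .S, S -> .bA, S -> .cc]


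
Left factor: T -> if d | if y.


Common prefix: 'if'
Factored: T -> if T', T' -> d | y


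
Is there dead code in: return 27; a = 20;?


statement follows a return and is unreachable
Dead: 'a = 20'


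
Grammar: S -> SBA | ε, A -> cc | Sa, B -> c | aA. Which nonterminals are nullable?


A nonterminal is nullable iff some alternative derives ε (directly, or every symbol in it is nullable)
Nullable: {S}


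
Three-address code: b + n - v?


Break into single-operator statements:
t1 = b + n
t2 = t1 - v


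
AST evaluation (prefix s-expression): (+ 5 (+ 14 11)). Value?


Evaluate inner: (+ 14 11) = 25
Evaluate root: (+ 5 25) = 30
Result: 30


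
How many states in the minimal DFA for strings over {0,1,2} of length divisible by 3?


Track length mod 3: states 0..2, accept at 0
Minimal DFA: 3 states


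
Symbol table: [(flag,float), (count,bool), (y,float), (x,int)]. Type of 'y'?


Lookup 'y' → type float


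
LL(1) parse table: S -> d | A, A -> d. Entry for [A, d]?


For [A, d]: 'd' ∈ FIRST(d)
Entry: A -> d


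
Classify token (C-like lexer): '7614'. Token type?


Pattern: digits only
Type: INTEGER_LITERAL


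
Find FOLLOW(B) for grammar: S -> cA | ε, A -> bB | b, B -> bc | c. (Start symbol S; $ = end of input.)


$ ∈ FOLLOW(S). For each A -> αBβ: add FIRST(β)\{ε} to FOLLOW(B); if β nullable, add FOLLOW(A).
FOLLOW(B) = {$}


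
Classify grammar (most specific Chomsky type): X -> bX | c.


Right-linear: every RHS is a terminal or a terminal followed by one nonterminal
Classification: Type 3 (Regular)


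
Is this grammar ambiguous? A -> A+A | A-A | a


'a+a-a' has two parse trees (no precedence encoded between + and -)
Ambiguous


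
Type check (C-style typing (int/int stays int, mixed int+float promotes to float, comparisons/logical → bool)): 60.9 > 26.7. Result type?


Operand types: float > float
Rule: comparison yields bool
Result type: bool


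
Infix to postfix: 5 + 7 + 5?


Left to right (same or higher precedence on left)
Postfix: 5 7 + 5 +


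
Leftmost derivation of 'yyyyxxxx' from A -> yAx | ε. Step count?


Derivation: A => yAx => yyAxx => yyyAxxx => yyyyAxxxx => yyyyxxxx
Steps: 5


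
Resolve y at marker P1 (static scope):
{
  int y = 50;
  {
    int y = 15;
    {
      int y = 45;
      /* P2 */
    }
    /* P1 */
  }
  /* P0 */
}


y declared in the same block as P1
y = 15


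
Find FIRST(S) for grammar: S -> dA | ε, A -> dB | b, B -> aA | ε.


Per alternative of S: FIRST(dA) = {d}; FIRST(ε) = {ε}
FIRST(S) = {d, ε}


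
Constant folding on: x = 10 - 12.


10 - 12 = -2 at compile time
Optimized: x = -2


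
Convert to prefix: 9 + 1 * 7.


'*' binds tighter: tree is (+ 9 (* 1 7))
Prefix: + 9 * 1 7


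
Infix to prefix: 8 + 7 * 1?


'*' binds tighter: tree is (+ 8 (* 7 1))
Prefix: + 8 * 7 1


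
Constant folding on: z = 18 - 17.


18 - 17 = 1 at compile time
Optimized: z = 1


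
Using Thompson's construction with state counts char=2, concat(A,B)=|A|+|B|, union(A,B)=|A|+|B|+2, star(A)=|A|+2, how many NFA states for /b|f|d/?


Syntax tree has 3 char leaf(s), 2 union(s), 0 star(s)
chars contribute 3×2 = 6; each union adds +2; each star adds +2
Total: 6 + 4 + 0 = 10 states


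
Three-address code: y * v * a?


Break into single-operator statements:
t1 = y * v
t2 = t1 * a


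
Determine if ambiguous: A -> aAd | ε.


balanced a^n…d^n: each string has a unique parse
Unambiguous


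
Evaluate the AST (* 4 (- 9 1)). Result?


Evaluate inner: (- 9 1) = 8
Evaluate root: (* 4 8) = 32
Result: 32


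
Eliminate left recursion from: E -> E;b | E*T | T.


Left-recursive alternatives: E;b, E*T; non-recursive: T
Introduce E': E -> TE', E' -> ;bE' | *TE' | ε


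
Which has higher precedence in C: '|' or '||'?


'|' is bitwise OR (level 3); '||' is logical OR (level 1)
Higher level binds tighter
'|' has higher precedence than '||'


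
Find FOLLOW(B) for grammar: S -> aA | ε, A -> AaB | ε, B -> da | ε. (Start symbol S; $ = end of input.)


$ ∈ FOLLOW(S). For each A -> αBβ: add FIRST(β)\{ε} to FOLLOW(B); if β nullable, add FOLLOW(A).
FOLLOW(B) = {$, a}


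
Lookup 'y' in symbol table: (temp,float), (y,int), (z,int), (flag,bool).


Lookup 'y' → type int


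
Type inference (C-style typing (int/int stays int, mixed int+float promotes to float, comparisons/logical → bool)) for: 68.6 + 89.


Operand types: float + int
Rule: mixed int/float promotes to float; int/int stays int
Result type: float


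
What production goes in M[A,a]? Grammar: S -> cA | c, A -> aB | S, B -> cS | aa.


For [A, a]: 'a' ∈ FIRST(aB)
Entry: A -> aB


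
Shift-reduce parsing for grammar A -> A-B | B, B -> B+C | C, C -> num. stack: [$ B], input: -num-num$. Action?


lookahead ∉ {+} so B won't extend; reduce A -> B
Action: reduce (A -> B)


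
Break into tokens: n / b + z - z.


Scan left to right, longest-match per lexeme
Tokens: ID(n), OP(/), ID(b), OP(+), ID(z), OP(-), ID(z)


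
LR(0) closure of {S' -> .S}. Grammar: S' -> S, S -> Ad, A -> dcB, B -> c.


Start: S' -> .S
For each item with dot before a nonterminal B, add B -> .γ for every B-production
Closure: [S' -> .S, S -> .Ad, A -> .dcB]


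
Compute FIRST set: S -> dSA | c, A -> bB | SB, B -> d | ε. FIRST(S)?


Per alternative of S: FIRST(dSA) = {d}; FIRST(c) = {c}
FIRST(S) = {c, d}


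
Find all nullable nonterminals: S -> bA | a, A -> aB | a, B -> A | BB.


A nonterminal is nullable iff some alternative derives ε (directly, or every symbol in it is nullable)
Nullable: {}


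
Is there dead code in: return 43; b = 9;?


statement follows a return and is unreachable
Dead: 'b = 9'


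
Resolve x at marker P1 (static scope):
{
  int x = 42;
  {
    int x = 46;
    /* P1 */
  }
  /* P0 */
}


x declared in the same block as P1
x = 46


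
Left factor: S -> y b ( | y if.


Common prefix: 'y'
Factored: S -> y S', S' -> b ( | if


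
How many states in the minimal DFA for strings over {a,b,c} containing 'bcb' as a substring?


KMP-style automaton: 3 progress states + 1 absorbing accept = 4
Minimal DFA: 4 states


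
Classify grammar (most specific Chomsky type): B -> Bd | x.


Left-linear: every RHS is a terminal or one nonterminal followed by a terminal
Classification: Type 3 (Regular)


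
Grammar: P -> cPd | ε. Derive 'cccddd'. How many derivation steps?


Derivation: P => cPd => ccPdd => cccPddd => cccddd
Steps: 4


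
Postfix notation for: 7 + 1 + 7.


Left to right (same or higher precedence on left)
Postfix: 7 1 + 7 +


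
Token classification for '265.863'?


Pattern: digits with a decimal point
Type: FLOAT_LITERAL


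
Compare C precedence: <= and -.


'-' is additive (level 9); '<=' is relational (level 7)
Higher level binds tighter
'-' has higher precedence than '<='


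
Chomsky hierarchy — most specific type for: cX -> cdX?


LHS has context (more than one symbol) and |LHS| ≤ |RHS|
Classification: Type 1 (Context-Sensitive)


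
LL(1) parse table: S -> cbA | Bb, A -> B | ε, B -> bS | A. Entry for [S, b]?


For [S, b]: 'b' ∈ FIRST(Bb)
Entry: S -> Bb


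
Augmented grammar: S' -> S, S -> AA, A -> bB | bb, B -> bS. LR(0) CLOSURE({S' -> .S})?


Start: S' -> .S
For each item with dot before a nonterminal B, add B -> .γ for every B-production
Closure: [S' -> .S, S -> .AA, A -> .bB, A -> .bb]


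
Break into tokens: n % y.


Scan left to right, longest-match per lexeme
Tokens: ID(n), OP(%), ID(y)


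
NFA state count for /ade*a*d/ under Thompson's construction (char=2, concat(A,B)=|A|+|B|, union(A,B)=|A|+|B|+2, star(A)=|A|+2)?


Syntax tree has 5 char leaf(s), 0 union(s), 2 star(s)
chars contribute 5×2 = 10; each union adds +2; each star adds +2
Total: 10 + 0 + 4 = 14 states


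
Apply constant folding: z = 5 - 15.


5 - 15 = -10 at compile time
Optimized: z = -10


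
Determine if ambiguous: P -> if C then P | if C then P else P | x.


dangling else: 'if C then if C then x else x' parses two ways
Ambiguous


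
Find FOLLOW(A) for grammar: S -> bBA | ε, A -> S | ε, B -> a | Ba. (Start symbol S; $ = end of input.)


$ ∈ FOLLOW(S). For each A -> αBβ: add FIRST(β)\{ε} to FOLLOW(B); if β nullable, add FOLLOW(A).
FOLLOW(A) = {$}


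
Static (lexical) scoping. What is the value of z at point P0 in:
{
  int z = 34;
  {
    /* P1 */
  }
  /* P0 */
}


z declared in the same block as P0
z = 34


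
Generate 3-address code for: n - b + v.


Break into single-operator statements:
t1 = n - b
t2 = t1 + v


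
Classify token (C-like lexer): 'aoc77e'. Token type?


Pattern: letter/underscore followed by alphanumerics, not a keyword
Type: IDENTIFIER


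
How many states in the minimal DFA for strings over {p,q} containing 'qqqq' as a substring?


KMP-style automaton: 4 progress states + 1 absorbing accept = 5
Minimal DFA: 5 states


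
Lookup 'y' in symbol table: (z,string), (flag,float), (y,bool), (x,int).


Lookup 'y' → type bool


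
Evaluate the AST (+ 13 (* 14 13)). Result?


Evaluate inner: (* 14 13) = 182
Evaluate root: (+ 13 182) = 195
Result: 195


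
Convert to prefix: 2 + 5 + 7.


left-to-right (same/higher precedence on left): tree is (+ (+ 2 5) 7)
Prefix: + + 2 5 7


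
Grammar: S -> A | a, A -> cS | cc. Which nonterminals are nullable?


A nonterminal is nullable iff some alternative derives ε (directly, or every symbol in it is nullable)
Nullable: {}


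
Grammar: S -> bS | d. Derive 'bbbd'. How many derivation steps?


Derivation: S => bS => bbS => bbbS => bbbd
Steps: 4


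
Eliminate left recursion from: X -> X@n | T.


Left-recursive alternatives: X@n; non-recursive: T
Introduce X': X -> TX', X' -> @nX' | ε


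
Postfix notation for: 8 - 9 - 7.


Left to right (same or higher precedence on left)
Postfix: 8 9 - 7 -


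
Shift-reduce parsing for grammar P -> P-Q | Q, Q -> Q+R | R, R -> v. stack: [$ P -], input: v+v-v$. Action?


no handle ('P-' is not any RHS); shift 'v'
Action: shift


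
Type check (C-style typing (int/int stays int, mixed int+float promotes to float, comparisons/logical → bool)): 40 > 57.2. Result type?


Operand types: int > float
Rule: comparison yields bool
Result type: bool


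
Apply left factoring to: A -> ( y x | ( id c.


Common prefix: '('
Factored: A -> ( A', A' -> y x | id c


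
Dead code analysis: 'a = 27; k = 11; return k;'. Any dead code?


a is assigned but never read
Dead: 'a = 27'


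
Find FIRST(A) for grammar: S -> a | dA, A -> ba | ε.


Per alternative of A: FIRST(ba) = {b}; FIRST(ε) = {ε}
FIRST(A) = {b, ε}


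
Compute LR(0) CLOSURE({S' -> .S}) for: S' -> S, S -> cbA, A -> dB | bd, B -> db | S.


Start: S' -> .S
For each item with dot before a nonterminal B, add B -> .γ for every B-production
Closure: [S' -> .S, S -> .cbA]


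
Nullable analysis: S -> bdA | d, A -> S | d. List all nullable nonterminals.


A nonterminal is nullable iff some alternative derives ε (directly, or every symbol in it is nullable)
Nullable: {}


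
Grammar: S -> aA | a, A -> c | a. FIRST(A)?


Per alternative of A: FIRST(c) = {c}; FIRST(a) = {a}
FIRST(A) = {a, c}


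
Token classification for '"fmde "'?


Pattern: double-quoted sequence
Type: STRING_LITERAL


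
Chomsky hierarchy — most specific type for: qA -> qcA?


LHS has context (more than one symbol) and |LHS| ≤ |RHS|
Classification: Type 1 (Context-Sensitive)


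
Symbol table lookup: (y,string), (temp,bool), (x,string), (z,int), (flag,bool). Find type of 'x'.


Lookup 'x' → type string


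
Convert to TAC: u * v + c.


Break into single-operator statements:
t1 = u * v
t2 = t1 + c


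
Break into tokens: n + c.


Scan left to right, longest-match per lexeme
Tokens: ID(n), OP(+), ID(c)


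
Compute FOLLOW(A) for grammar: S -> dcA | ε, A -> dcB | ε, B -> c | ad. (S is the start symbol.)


$ ∈ FOLLOW(S). For each A -> αBβ: add FIRST(β)\{ε} to FOLLOW(B); if β nullable, add FOLLOW(A).
FOLLOW(A) = {$}


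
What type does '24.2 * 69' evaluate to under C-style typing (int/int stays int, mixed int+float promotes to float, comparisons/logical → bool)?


Operand types: float * int
Rule: mixed int/float promotes to float; int/int stays int
Result type: float


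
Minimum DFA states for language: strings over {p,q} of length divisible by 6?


Track length mod 6: states 0..5, accept at 0
Minimal DFA: 6 states


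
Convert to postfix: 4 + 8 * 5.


* has higher precedence, evaluate 8*5 first
Postfix: 4 8 5 * +


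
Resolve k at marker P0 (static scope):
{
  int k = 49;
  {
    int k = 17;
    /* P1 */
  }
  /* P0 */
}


k declared in the same block as P0
k = 49


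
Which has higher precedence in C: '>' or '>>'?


'>>' is shift (level 8); '>' is relational (level 7)
Higher level binds tighter
'>>' has higher precedence than '>'


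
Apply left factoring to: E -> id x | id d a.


Common prefix: 'id'
Factored: E -> id E', E' -> x | d a


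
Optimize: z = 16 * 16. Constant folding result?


16 * 16 = 256 at compile time
Optimized: z = 256


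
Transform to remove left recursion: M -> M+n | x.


Left-recursive alternatives: M+n; non-recursive: x
Introduce M': M -> xM', M' -> +nM' | ε


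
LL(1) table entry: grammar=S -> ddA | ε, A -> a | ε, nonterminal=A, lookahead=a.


For [A, a]: 'a' ∈ FIRST(a)
Entry: A -> a


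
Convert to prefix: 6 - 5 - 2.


left-to-right (same/higher precedence on left): tree is (- (- 6 5) 2)
Prefix: - - 6 5 2


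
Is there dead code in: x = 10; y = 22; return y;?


x is assigned but never read
Dead: 'x = 10'


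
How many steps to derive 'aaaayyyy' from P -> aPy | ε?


Derivation: P => aPy => aaPyy => aaaPyyy => aaaaPyyyy => aaaayyyy
Steps: 5


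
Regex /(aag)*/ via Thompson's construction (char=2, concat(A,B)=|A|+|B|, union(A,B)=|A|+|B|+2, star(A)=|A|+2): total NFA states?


Syntax tree has 3 char leaf(s), 0 union(s), 1 star(s)
chars contribute 3×2 = 6; each union adds +2; each star adds +2
Total: 6 + 0 + 2 = 8 states


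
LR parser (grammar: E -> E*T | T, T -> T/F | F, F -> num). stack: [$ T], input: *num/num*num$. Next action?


lookahead ∉ {/} so T won't extend; reduce E -> T
Action: reduce (E -> T)


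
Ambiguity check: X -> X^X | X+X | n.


'n^n+n' has two parse trees (no precedence encoded between ^ and +)
Ambiguous
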